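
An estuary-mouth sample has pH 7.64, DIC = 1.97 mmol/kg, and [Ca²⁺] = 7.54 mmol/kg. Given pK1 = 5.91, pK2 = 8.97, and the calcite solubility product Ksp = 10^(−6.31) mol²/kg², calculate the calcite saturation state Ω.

α₂ = 1 / (1 + [H⁺]/K2 + [H⁺]²/(K1K2)) = 1 / (1 + 10^+1.33 + 10^-0.40)
   = 1 / (1 + 21.380 + 0.39811) = 1/22.778 = 0.04390
[CO3²⁻] = α₂ × DIC = 0.04390 × 1.97 = 0.08649 mmol/kg
Ksp = 10^(−6.31) = 4.898×10^-7
Ω = [Ca²⁺][CO3²⁻]/Ksp = (7.54×10^-3)(8.649×10^-5) / 4.898×10^-7 = 1.33

Ω = 1.33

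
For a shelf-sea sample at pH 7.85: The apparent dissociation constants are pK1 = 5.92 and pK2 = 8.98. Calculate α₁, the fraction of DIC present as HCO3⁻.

α₁ = 0.921

α₁ = 1 / (1 + [H⁺]/K1 + K2/[H⁺]) = 1 / (1 + 10^-1.93 + 10^-1.13)
   = 1 / (1 + 0.011749 + 0.074131) = 1/1.0859 = 0.9209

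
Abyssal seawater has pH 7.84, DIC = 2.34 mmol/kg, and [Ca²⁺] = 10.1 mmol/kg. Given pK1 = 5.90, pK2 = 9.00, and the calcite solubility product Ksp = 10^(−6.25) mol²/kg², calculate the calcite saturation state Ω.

α₂ = 1 / (1 + [H⁺]/K2 + [H⁺]²/(K1K2)) = 1 / (1 + 10^+1.16 + 10^-0.78)
   = 1 / (1 + 14.454 + 0.16596) = 1/15.620 = 0.06402
[CO3²⁻] = α₂ × DIC = 0.06402 × 2.34 = 0.1498 mmol/kg
Ksp = 10^(−6.25) = 5.623×10^-7
Ω = [Ca²⁺][CO3²⁻]/Ksp = (10.1×10^-3)(1.498×10^-4) / 5.623×10^-7 = 2.69

Ω = 2.69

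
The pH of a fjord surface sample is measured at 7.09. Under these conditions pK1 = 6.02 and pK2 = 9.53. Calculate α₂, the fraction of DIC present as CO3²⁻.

α₂ = 0.00333

α₂ = 1 / (1 + [H⁺]/K2 + [H⁺]²/(K1K2)) = 1 / (1 + 10^+2.44 + 10^+1.37)
   = 1 / (1 + 275.42 + 23.442) = 1/299.87 = 0.003335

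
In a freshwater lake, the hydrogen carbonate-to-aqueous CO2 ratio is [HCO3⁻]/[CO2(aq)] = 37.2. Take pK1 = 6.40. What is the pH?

From K1 = [H⁺][HCO3⁻]/[CO2(aq)]:  pH = pK1 + log₁₀([HCO3⁻]/[CO2(aq)])
log₁₀(37.2) = +1.571
pH = 6.40 + (+1.571) = 7.97

pH = 7.97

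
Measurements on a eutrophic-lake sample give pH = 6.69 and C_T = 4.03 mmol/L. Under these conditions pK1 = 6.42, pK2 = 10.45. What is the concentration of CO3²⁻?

α₂ = 1 / (1 + [H⁺]/K2 + [H⁺]²/(K1K2)) = 1 / (1 + 10^+3.76 + 10^+3.49)
   = 1 / (1 + 5754.4 + 3090.3) = 1/8845.7 = 0.0001130
[CO3²⁻] = α₂ × DIC = 0.0001130 × 4.03 = 0.000456 mmol/L = 0.456 μmol/L

[CO3²⁻] = 0.456 μmol/L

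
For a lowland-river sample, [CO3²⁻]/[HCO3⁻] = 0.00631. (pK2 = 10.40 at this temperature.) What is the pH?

pH = 8.20

From K2 = [H⁺][CO3²⁻]/[HCO3⁻]:  pH = pK2 + log₁₀([CO3²⁻]/[HCO3⁻])
log₁₀(0.00631) = -2.200
pH = 10.40 + (-2.200) = 8.20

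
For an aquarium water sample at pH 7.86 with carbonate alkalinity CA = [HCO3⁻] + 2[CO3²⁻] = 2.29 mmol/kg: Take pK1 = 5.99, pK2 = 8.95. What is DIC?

CA = [HCO3⁻] + 2[CO3²⁻] = (α₁ + 2α₂)·DIC
At pH 7.86: [H⁺]/K1 = 10^-1.87 = 0.013490, K2/[H⁺] = 10^-1.09 = 0.081283
α₁ = 1/(1 + 0.013490 + 0.081283) = 1/1.0948 = 0.9134; α₂ = α₁·K2/[H⁺] = 0.07425
α₁ + 2α₂ = 1.0619
DIC = CA / (α₁ + 2α₂) = 2.29 / 1.0619 = 2.16 mmol/kg

DIC = 2.16 mmol/kg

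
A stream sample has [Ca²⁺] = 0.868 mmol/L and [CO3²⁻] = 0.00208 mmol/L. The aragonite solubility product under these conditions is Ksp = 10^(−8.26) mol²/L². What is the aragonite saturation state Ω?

Ksp = 10^(−8.26) = 5.495×10^-9
Ω = [Ca²⁺][CO3²⁻]/Ksp = (0.868×10^-3)(0.00208×10^-3) / 5.495×10^-9 = 0.329

Ω = 0.329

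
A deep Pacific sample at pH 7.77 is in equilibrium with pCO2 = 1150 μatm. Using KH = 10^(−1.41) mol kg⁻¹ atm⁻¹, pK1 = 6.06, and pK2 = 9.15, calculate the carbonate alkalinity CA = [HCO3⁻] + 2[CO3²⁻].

[CO2*] = KH · pCO2 = 10^(−1.41) × 1150×10^-6 = 4.474×10^-5 mol/kg
α₀ = 1/(1 + K1/[H⁺] + K1K2/[H⁺]²) = 1/(1 + 10^+1.71 + 10^+0.33) = 0.01837
DIC = [CO2*]/α₀ = 4.474×10^-5 / 0.01837 = 2.435 mmol/kg
CA = (α₁ + 2α₂)·DIC = (0.9423 + 2×0.03928) × 2.435 = 2.49 mmol/kg

CA = 2.49 mmol/kg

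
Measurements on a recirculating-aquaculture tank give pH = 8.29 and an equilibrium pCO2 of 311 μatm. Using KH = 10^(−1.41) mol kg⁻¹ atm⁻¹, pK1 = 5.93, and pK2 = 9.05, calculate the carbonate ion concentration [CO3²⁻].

[CO2*] = KH · pCO2 = 10^(−1.41) × 311×10^-6 = 1.210×10^-5 mol/kg
α₀ = 1/(1 + K1/[H⁺] + K1K2/[H⁺]²) = 1/(1 + 10^+2.36 + 10^+1.60) = 0.003705
DIC = [CO2*]/α₀ = 1.210×10^-5 / 0.003705 = 3.266 mmol/kg
[CO3²⁻] = α₂·DIC; α₂ = 0.1475, so [CO3²⁻] = 0.1475 × 3.266 = 0.482 mmol/kg

[CO3²⁻] = 0.482 mmol/kg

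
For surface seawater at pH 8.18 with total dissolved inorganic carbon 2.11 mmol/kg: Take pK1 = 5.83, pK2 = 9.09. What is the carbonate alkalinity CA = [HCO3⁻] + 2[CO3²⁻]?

CA = 2.33 mmol/kg

CA = [HCO3⁻] + 2[CO3²⁻] = (α₁ + 2α₂)·DIC
At pH 8.18: [H⁺]/K1 = 10^-2.35 = 0.0044668, K2/[H⁺] = 10^-0.91 = 0.12303
α₁ = 1/(1 + 0.0044668 + 0.12303) = 1/1.1275 = 0.8869; α₂ = α₁·K2/[H⁺] = 0.1091
α₁ + 2α₂ = 1.1052
CA = 1.1052 × 2.11 = 2.33 mmol/kg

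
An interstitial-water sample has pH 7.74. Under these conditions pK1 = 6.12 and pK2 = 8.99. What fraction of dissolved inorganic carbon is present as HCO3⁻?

α₁ = 1 / (1 + [H⁺]/K1 + K2/[H⁺]) = 1 / (1 + 10^-1.62 + 10^-1.25)
   = 1 / (1 + 0.023988 + 0.056234) = 1/1.0802 = 0.9257

α₁ = 0.926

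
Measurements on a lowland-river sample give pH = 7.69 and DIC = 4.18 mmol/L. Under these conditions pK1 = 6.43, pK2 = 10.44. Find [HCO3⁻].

α₁ = 1 / (1 + [H⁺]/K1 + K2/[H⁺]) = 1 / (1 + 10^-1.26 + 10^-2.75)
   = 1 / (1 + 0.054954 + 0.0017783) = 1/1.0567 = 0.9463
[HCO3⁻] = α₁ × DIC = 0.9463 × 4.18 = 3.96 mmol/L

[HCO3⁻] = 3.96 mmol/L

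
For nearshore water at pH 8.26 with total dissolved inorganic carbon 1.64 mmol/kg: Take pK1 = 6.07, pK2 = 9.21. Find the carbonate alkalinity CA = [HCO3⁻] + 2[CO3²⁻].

CA = 1.80 mmol/kg

CA = [HCO3⁻] + 2[CO3²⁻] = (α₁ + 2α₂)·DIC
At pH 8.26: [H⁺]/K1 = 10^-2.19 = 0.0064565, K2/[H⁺] = 10^-0.95 = 0.11220
α₁ = 1/(1 + 0.0064565 + 0.11220) = 1/1.1187 = 0.8939; α₂ = α₁·K2/[H⁺] = 0.1003
α₁ + 2α₂ = 1.0945
CA = 1.0945 × 1.64 = 1.80 mmol/kg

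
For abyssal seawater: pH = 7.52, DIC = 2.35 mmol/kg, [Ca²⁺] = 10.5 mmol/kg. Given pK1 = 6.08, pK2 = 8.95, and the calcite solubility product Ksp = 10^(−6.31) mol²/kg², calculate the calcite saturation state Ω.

Ω = 1.74

α₂ = 1 / (1 + [H⁺]/K2 + [H⁺]²/(K1K2)) = 1 / (1 + 10^+1.43 + 10^-0.01)
   = 1 / (1 + 26.915 + 0.97724) = 1/28.893 = 0.03461
[CO3²⁻] = α₂ × DIC = 0.03461 × 2.35 = 0.08134 mmol/kg
Ksp = 10^(−6.31) = 4.898×10^-7
Ω = [Ca²⁺][CO3²⁻]/Ksp = (10.5×10^-3)(8.134×10^-5) / 4.898×10^-7 = 1.74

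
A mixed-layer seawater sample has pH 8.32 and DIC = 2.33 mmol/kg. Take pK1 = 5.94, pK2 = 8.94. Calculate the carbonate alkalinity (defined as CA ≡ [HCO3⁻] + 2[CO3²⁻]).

CA = 2.77 mmol/kg

CA = [HCO3⁻] + 2[CO3²⁻] = (α₁ + 2α₂)·DIC
At pH 8.32: [H⁺]/K1 = 10^-2.38 = 0.0041687, K2/[H⁺] = 10^-0.62 = 0.23988
α₁ = 1/(1 + 0.0041687 + 0.23988) = 1/1.2441 = 0.8038; α₂ = α₁·K2/[H⁺] = 0.1928
α₁ + 2α₂ = 1.1895
CA = 1.1895 × 2.33 = 2.77 mmol/kg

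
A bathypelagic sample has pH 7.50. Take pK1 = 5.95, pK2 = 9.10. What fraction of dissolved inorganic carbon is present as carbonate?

α₂ = 0.0238

α₂ = 1 / (1 + [H⁺]/K2 + [H⁺]²/(K1K2)) = 1 / (1 + 10^+1.60 + 10^+0.05)
   = 1 / (1 + 39.811 + 1.1220) = 1/41.933 = 0.02385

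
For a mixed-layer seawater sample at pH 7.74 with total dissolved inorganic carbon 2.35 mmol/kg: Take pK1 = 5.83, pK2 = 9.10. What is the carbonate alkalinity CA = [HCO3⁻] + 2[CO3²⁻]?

CA = [HCO3⁻] + 2[CO3²⁻] = (α₁ + 2α₂)·DIC
At pH 7.74: [H⁺]/K1 = 10^-1.91 = 0.012303, K2/[H⁺] = 10^-1.36 = 0.043652
α₁ = 1/(1 + 0.012303 + 0.043652) = 1/1.0560 = 0.9470; α₂ = α₁·K2/[H⁺] = 0.04134
α₁ + 2α₂ = 1.0297
CA = 1.0297 × 2.35 = 2.42 mmol/kg

CA = 2.42 mmol/kg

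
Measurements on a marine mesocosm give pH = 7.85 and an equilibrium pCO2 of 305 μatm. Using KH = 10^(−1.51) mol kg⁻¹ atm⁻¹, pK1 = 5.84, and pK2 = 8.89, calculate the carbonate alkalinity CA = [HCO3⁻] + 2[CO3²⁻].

CA = 1.14 mmol/kg

[CO2*] = KH · pCO2 = 10^(−1.51) × 305×10^-6 = 9.425×10^-6 mol/kg
α₀ = 1/(1 + K1/[H⁺] + K1K2/[H⁺]²) = 1/(1 + 10^+2.01 + 10^+0.97) = 0.008876
DIC = [CO2*]/α₀ = 9.425×10^-6 / 0.008876 = 1.062 mmol/kg
CA = (α₁ + 2α₂)·DIC = (0.9083 + 2×0.08284) × 1.062 = 1.14 mmol/kg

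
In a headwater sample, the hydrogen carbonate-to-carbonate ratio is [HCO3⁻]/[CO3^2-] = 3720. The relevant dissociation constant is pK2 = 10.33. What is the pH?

pH = 6.76

From K2 = [H⁺][CO3^2-]/[HCO3⁻]:  pH = pK2 − log₁₀([HCO3⁻]/[CO3^2-])
log₁₀(3720) = +3.571
pH = 10.33 − (+3.571) = 6.76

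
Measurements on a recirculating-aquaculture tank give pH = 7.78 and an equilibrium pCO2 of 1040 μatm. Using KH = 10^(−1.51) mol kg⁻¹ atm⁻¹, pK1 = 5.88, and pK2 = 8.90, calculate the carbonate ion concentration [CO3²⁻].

[CO3²⁻] = 0.194 mmol/kg

[CO2*] = KH · pCO2 = 10^(−1.51) × 1040×10^-6 = 3.214×10^-5 mol/kg
α₀ = 1/(1 + K1/[H⁺] + K1K2/[H⁺]²) = 1/(1 + 10^+1.90 + 10^+0.78) = 0.01157
DIC = [CO2*]/α₀ = 3.214×10^-5 / 0.01157 = 2.779 mmol/kg
[CO3²⁻] = α₂·DIC; α₂ = 0.06969, so [CO3²⁻] = 0.06969 × 2.779 = 0.194 mmol/kg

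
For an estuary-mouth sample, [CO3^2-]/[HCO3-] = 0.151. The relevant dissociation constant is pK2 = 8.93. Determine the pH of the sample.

From K2 = [H⁺][CO3^2-]/[HCO3-]:  pH = pK2 + log₁₀([CO3^2-]/[HCO3-])
log₁₀(0.151) = -0.821
pH = 8.93 + (-0.821) = 8.11

pH = 8.11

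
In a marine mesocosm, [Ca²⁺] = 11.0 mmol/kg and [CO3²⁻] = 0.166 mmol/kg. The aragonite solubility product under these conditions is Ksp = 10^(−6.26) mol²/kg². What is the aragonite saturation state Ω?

Ω = 3.32

Ksp = 10^(−6.26) = 5.495×10^-7
Ω = [Ca²⁺][CO3²⁻]/Ksp = (11.0×10^-3)(0.166×10^-3) / 5.495×10^-7 = 3.32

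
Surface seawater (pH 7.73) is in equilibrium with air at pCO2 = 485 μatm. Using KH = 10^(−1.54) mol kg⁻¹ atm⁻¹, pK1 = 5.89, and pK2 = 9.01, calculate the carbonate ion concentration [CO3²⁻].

[CO2*] = KH · pCO2 = 10^(−1.54) × 485×10^-6 = 1.399×10^-5 mol/kg
α₀ = 1/(1 + K1/[H⁺] + K1K2/[H⁺]²) = 1/(1 + 10^+1.84 + 10^+0.56) = 0.01355
DIC = [CO2*]/α₀ = 1.399×10^-5 / 0.01355 = 1.032 mmol/kg
[CO3²⁻] = α₂·DIC; α₂ = 0.04919, so [CO3²⁻] = 0.04919 × 1.032 = 0.0508 mmol/kg

[CO3²⁻] = 0.0508 mmol/kg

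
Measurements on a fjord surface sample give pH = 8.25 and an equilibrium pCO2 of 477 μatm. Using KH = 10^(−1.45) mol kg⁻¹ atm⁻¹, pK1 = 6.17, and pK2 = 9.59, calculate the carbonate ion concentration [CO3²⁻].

[CO2*] = KH · pCO2 = 10^(−1.45) × 477×10^-6 = 1.692×10^-5 mol/kg
α₀ = 1/(1 + K1/[H⁺] + K1K2/[H⁺]²) = 1/(1 + 10^+2.08 + 10^+0.74) = 0.007891
DIC = [CO2*]/α₀ = 1.692×10^-5 / 0.007891 = 2.145 mmol/kg
[CO3²⁻] = α₂·DIC; α₂ = 0.04337, so [CO3²⁻] = 0.04337 × 2.145 = 0.0930 mmol/kg

[CO3²⁻] = 0.0930 mmol/kg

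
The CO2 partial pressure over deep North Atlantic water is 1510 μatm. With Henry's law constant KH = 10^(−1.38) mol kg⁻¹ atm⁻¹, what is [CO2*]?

[CO2*] = 62.9 μmol/kg

KH = 10^(−1.38) = 4.169×10^-2 mol kg⁻¹ atm⁻¹
[CO2*] = KH · pCO2 = 4.169×10^-2 × 1510×10^-6 atm = 6.29×10^-5 mol/kg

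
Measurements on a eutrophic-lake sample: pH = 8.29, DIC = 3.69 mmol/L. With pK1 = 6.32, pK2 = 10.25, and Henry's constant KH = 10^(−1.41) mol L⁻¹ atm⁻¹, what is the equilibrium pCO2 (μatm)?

pCO2 = 995 μatm

α₀ = 1 / (1 + K1/[H⁺] + K1K2/[H⁺]²) = 1 / (1 + 10^+1.97 + 10^+0.01)
   = 1 / (1 + 93.325 + 1.0233) = 1/95.349 = 0.01049
[CO2*] = α₀ × DIC = 0.01049 × 3.69 = 0.03870 mmol/L
pCO2 = [CO2*]/KH = 3.870×10^-5 / 3.890×10^-2 = 995 μatm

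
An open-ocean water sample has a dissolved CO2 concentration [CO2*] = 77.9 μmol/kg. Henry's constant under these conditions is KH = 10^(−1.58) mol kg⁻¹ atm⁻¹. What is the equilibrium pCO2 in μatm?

KH = 10^(−1.58) = 2.630×10^-2 mol kg⁻¹ atm⁻¹
pCO2 = [CO2*]/KH = 77.9×10^-6 / 2.630×10^-2 = 2.96×10^-3 atm = 2960 μatm

pCO2 = 2960 μatm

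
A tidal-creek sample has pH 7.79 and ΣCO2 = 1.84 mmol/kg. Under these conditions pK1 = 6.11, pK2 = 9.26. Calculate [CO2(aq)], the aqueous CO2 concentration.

[CO2*] = 0.0364 mmol/kg

α₀ = 1 / (1 + K1/[H⁺] + K1K2/[H⁺]²) = 1 / (1 + 10^+1.68 + 10^+0.21)
   = 1 / (1 + 47.863 + 1.6218) = 1/50.485 = 0.01981
[CO2*] = α₀ × DIC = 0.01981 × 1.84 = 0.0364 mmol/kg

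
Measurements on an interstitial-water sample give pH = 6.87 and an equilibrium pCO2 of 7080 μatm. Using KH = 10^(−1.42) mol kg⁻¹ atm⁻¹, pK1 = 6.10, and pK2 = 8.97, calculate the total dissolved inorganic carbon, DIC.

[CO2*] = KH · pCO2 = 10^(−1.42) × 7080×10^-6 = 2.692×10^-4 mol/kg
α₀ = 1/(1 + K1/[H⁺] + K1K2/[H⁺]²) = 1/(1 + 10^+0.77 + 10^-1.33) = 0.1442
DIC = [CO2*]/α₀ = 2.692×10^-4 / 0.1442 = 1.87 mmol/kg

DIC = 1.87 mmol/kg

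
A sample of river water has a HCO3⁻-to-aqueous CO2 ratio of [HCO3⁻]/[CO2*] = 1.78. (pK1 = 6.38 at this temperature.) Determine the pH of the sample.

From K1 = [H⁺][HCO3⁻]/[CO2*]:  pH = pK1 + log₁₀([HCO3⁻]/[CO2*])
log₁₀(1.78) = +0.250
pH = 6.38 + (+0.250) = 6.63

pH = 6.63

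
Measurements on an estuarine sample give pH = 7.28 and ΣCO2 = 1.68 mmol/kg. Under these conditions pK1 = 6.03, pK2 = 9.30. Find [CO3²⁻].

α₂ = 1 / (1 + [H⁺]/K2 + [H⁺]²/(K1K2)) = 1 / (1 + 10^+2.02 + 10^+0.77)
   = 1 / (1 + 104.71 + 5.8884) = 1/111.60 = 0.008960
[CO3²⁻] = α₂ × DIC = 0.008960 × 1.68 = 0.0151 mmol/kg = 15.1 μmol/kg

[CO3²⁻] = 15.1 μmol/kg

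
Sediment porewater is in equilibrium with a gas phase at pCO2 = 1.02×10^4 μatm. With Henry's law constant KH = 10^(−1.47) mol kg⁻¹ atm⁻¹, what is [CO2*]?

[CO2*] = 346 μmol/kg

KH = 10^(−1.47) = 3.388×10^-2 mol kg⁻¹ atm⁻¹
[CO2*] = KH · pCO2 = 3.388×10^-2 × 1.02×10^4×10^-6 atm = 3.46×10^-4 mol/kg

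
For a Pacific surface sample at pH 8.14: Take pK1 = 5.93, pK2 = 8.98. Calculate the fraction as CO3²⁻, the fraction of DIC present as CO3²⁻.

α₂ = 1 / (1 + [H⁺]/K2 + [H⁺]²/(K1K2)) = 1 / (1 + 10^+0.84 + 10^-1.37)
   = 1 / (1 + 6.9183 + 0.042658) = 1/7.9610 = 0.1256

α₂ = 0.126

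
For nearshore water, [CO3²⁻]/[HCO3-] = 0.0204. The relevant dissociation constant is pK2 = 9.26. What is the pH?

pH = 7.57

From K2 = [H⁺][CO3²⁻]/[HCO3-]:  pH = pK2 + log₁₀([CO3²⁻]/[HCO3-])
log₁₀(0.0204) = -1.690
pH = 9.26 + (-1.690) = 7.57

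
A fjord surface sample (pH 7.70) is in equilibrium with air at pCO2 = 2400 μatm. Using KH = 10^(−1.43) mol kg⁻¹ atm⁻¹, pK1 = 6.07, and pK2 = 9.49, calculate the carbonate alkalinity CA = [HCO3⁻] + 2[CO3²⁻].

[CO2*] = KH · pCO2 = 10^(−1.43) × 2400×10^-6 = 8.917×10^-5 mol/kg
α₀ = 1/(1 + K1/[H⁺] + K1K2/[H⁺]²) = 1/(1 + 10^+1.63 + 10^-0.16) = 0.02255
DIC = [CO2*]/α₀ = 8.917×10^-5 / 0.02255 = 3.955 mmol/kg
CA = (α₁ + 2α₂)·DIC = (0.9619 + 2×0.01560) × 3.955 = 3.93 mmol/kg

CA = 3.93 mmol/kg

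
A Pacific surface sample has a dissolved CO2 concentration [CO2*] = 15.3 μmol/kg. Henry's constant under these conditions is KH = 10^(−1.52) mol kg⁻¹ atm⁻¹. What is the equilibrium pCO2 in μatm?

KH = 10^(−1.52) = 3.020×10^-2 mol kg⁻¹ atm⁻¹
pCO2 = [CO2*]/KH = 15.3×10^-6 / 3.020×10^-2 = 5.07×10^-4 atm = 507 μatm

pCO2 = 507 μatm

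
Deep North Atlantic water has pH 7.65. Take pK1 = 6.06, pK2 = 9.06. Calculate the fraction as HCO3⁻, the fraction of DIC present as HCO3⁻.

α₁ = 0.939

α₁ = 1 / (1 + [H⁺]/K1 + K2/[H⁺]) = 1 / (1 + 10^-1.59 + 10^-1.41)
   = 1 / (1 + 0.025704 + 0.038905) = 1/1.0646 = 0.9393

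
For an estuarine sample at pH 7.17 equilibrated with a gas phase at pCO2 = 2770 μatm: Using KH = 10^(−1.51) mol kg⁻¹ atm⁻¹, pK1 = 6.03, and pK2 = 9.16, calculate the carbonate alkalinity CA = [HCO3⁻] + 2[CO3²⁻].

CA = 1.21 mmol/kg

[CO2*] = KH · pCO2 = 10^(−1.51) × 2770×10^-6 = 8.560×10^-5 mol/kg
α₀ = 1/(1 + K1/[H⁺] + K1K2/[H⁺]²) = 1/(1 + 10^+1.14 + 10^-0.85) = 0.06691
DIC = [CO2*]/α₀ = 8.560×10^-5 / 0.06691 = 1.279 mmol/kg
CA = (α₁ + 2α₂)·DIC = (0.9236 + 2×0.009452) × 1.279 = 1.21 mmol/kg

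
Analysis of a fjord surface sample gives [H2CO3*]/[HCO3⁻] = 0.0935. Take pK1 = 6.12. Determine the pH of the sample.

From K1 = [H⁺][HCO3⁻]/[H2CO3*]:  pH = pK1 − log₁₀([H2CO3*]/[HCO3⁻])
log₁₀(0.0935) = -1.029
pH = 6.12 − (-1.029) = 7.15

pH = 7.15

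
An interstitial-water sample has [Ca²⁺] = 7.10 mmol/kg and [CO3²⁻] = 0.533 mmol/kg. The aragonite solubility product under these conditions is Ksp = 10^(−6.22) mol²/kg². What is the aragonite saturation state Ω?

Ksp = 10^(−6.22) = 6.026×10^-7
Ω = [Ca²⁺][CO3²⁻]/Ksp = (7.10×10^-3)(0.533×10^-3) / 6.026×10^-7 = 6.28

Ω = 6.28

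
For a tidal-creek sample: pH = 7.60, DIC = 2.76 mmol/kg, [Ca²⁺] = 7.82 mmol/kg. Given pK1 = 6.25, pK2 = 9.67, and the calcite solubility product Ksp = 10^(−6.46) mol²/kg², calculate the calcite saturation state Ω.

Ω = 0.503

α₂ = 1 / (1 + [H⁺]/K2 + [H⁺]²/(K1K2)) = 1 / (1 + 10^+2.07 + 10^+0.72)
   = 1 / (1 + 117.49 + 5.2481) = 1/123.74 = 0.008082
[CO3²⁻] = α₂ × DIC = 0.008082 × 2.76 = 0.02231 mmol/kg
Ksp = 10^(−6.46) = 3.467×10^-7
Ω = [Ca²⁺][CO3²⁻]/Ksp = (7.82×10^-3)(2.231×10^-5) / 3.467×10^-7 = 0.503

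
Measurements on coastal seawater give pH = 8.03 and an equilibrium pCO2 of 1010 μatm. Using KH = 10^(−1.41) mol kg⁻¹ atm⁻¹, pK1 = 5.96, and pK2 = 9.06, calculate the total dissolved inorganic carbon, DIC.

[CO2*] = KH · pCO2 = 10^(−1.41) × 1010×10^-6 = 3.929×10^-5 mol/kg
α₀ = 1/(1 + K1/[H⁺] + K1K2/[H⁺]²) = 1/(1 + 10^+2.07 + 10^+1.04) = 0.007725
DIC = [CO2*]/α₀ = 3.929×10^-5 / 0.007725 = 5.09 mmol/kg

DIC = 5.09 mmol/kg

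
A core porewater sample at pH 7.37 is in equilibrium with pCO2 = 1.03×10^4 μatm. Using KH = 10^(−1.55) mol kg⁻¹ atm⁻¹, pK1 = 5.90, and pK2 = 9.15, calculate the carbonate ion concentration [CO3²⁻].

[CO2*] = KH · pCO2 = 10^(−1.55) × 1.03×10^4×10^-6 = 2.903×10^-4 mol/kg
α₀ = 1/(1 + K1/[H⁺] + K1K2/[H⁺]²) = 1/(1 + 10^+1.47 + 10^-0.31) = 0.03226
DIC = [CO2*]/α₀ = 2.903×10^-4 / 0.03226 = 9.000 mmol/kg
[CO3²⁻] = α₂·DIC; α₂ = 0.01580, so [CO3²⁻] = 0.01580 × 9.000 = 0.142 mmol/kg

[CO3²⁻] = 0.142 mmol/kg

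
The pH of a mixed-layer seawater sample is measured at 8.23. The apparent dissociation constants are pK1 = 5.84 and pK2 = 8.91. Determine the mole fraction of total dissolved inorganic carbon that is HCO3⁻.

α₁ = 1 / (1 + [H⁺]/K1 + K2/[H⁺]) = 1 / (1 + 10^-2.39 + 10^-0.68)
   = 1 / (1 + 0.0040738 + 0.20893) = 1/1.2130 = 0.8244

α₁ = 0.824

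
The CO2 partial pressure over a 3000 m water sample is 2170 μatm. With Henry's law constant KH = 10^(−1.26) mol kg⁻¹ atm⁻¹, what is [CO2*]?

KH = 10^(−1.26) = 5.495×10^-2 mol kg⁻¹ atm⁻¹
[CO2*] = KH · pCO2 = 5.495×10^-2 × 2170×10^-6 atm = 1.19×10^-4 mol/kg

[CO2*] = 119 μmol/kg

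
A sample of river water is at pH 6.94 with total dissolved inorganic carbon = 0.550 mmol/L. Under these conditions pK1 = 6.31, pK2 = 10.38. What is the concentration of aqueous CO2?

[CO2*] = 0.104 mmol/L

α₀ = 1 / (1 + K1/[H⁺] + K1K2/[H⁺]²) = 1 / (1 + 10^+0.63 + 10^-2.81)
   = 1 / (1 + 4.2658 + 0.0015488) = 1/5.2673 = 0.1898
[CO2*] = α₀ × DIC = 0.1898 × 0.550 = 0.104 mmol/L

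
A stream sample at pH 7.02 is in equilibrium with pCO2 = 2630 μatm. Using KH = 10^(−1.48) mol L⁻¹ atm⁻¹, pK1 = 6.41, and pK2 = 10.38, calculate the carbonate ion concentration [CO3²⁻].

[CO3²⁻] = 0.155 μmol/L

[CO2*] = KH · pCO2 = 10^(−1.48) × 2630×10^-6 = 8.709×10^-5 mol/L
α₀ = 1/(1 + K1/[H⁺] + K1K2/[H⁺]²) = 1/(1 + 10^+0.61 + 10^-2.75) = 0.1970
DIC = [CO2*]/α₀ = 8.709×10^-5 / 0.1970 = 0.4420 mmol/L
[CO3²⁻] = α₂·DIC; α₂ = 0.0003504, so [CO3²⁻] = 0.0003504 × 0.4420 = 0.000155 mmol/L = 0.155 μmol/L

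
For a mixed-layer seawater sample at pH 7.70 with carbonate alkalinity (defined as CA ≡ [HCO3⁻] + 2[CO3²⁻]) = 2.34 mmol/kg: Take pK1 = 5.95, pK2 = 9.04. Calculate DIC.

CA = [HCO3⁻] + 2[CO3²⁻] = (α₁ + 2α₂)·DIC
At pH 7.70: [H⁺]/K1 = 10^-1.75 = 0.017783, K2/[H⁺] = 10^-1.34 = 0.045709
α₁ = 1/(1 + 0.017783 + 0.045709) = 1/1.0635 = 0.9403; α₂ = α₁·K2/[H⁺] = 0.04298
α₁ + 2α₂ = 1.0263
DIC = CA / (α₁ + 2α₂) = 2.34 / 1.0263 = 2.28 mmol/kg

DIC = 2.28 mmol/kg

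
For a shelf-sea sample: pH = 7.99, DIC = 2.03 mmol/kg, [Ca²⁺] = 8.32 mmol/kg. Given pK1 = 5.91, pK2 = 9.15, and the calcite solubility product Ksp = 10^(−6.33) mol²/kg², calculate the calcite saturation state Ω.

α₂ = 1 / (1 + [H⁺]/K2 + [H⁺]²/(K1K2)) = 1 / (1 + 10^+1.16 + 10^-0.92)
   = 1 / (1 + 14.454 + 0.12023) = 1/15.575 = 0.06421
[CO3²⁻] = α₂ × DIC = 0.06421 × 2.03 = 0.1303 mmol/kg
Ksp = 10^(−6.33) = 4.677×10^-7
Ω = [Ca²⁺][CO3²⁻]/Ksp = (8.32×10^-3)(1.303×10^-4) / 4.677×10^-7 = 2.32

Ω = 2.32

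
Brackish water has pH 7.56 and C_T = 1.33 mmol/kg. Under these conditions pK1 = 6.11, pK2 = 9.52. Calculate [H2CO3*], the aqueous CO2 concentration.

α₀ = 1 / (1 + K1/[H⁺] + K1K2/[H⁺]²) = 1 / (1 + 10^+1.45 + 10^-0.51)
   = 1 / (1 + 28.184 + 0.30903) = 1/29.493 = 0.03391
[CO2*] = α₀ × DIC = 0.03391 × 1.33 = 0.0451 mmol/kg

[CO2*] = 0.0451 mmol/kg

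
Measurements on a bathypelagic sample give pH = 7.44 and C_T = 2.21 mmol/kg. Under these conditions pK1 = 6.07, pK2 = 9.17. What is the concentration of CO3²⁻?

[CO3²⁻] = 0.0388 mmol/kg

α₂ = 1 / (1 + [H⁺]/K2 + [H⁺]²/(K1K2)) = 1 / (1 + 10^+1.73 + 10^+0.36)
   = 1 / (1 + 53.703 + 2.2909) = 1/56.994 = 0.01755
[CO3²⁻] = α₂ × DIC = 0.01755 × 2.21 = 0.0388 mmol/kg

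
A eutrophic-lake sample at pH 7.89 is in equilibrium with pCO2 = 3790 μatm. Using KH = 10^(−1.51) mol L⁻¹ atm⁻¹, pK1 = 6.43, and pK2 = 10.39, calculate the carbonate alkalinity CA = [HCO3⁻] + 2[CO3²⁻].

CA = 3.40 mmol/L

[CO2*] = KH · pCO2 = 10^(−1.51) × 3790×10^-6 = 1.171×10^-4 mol/L
α₀ = 1/(1 + K1/[H⁺] + K1K2/[H⁺]²) = 1/(1 + 10^+1.46 + 10^-1.04) = 0.03341
DIC = [CO2*]/α₀ = 1.171×10^-4 / 0.03341 = 3.506 mmol/L
CA = (α₁ + 2α₂)·DIC = (0.9635 + 2×0.003047) × 3.506 = 3.40 mmol/L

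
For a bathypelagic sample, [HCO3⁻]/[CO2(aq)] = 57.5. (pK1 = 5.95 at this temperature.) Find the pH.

From K1 = [H⁺][HCO3⁻]/[CO2(aq)]:  pH = pK1 + log₁₀([HCO3⁻]/[CO2(aq)])
log₁₀(57.5) = +1.760
pH = 5.95 + (+1.760) = 7.71

pH = 7.71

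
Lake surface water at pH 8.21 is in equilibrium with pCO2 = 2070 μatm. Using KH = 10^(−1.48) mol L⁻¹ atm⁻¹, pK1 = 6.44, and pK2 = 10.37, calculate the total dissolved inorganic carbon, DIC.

[CO2*] = KH · pCO2 = 10^(−1.48) × 2070×10^-6 = 6.854×10^-5 mol/L
α₀ = 1/(1 + K1/[H⁺] + K1K2/[H⁺]²) = 1/(1 + 10^+1.77 + 10^-0.39) = 0.01659
DIC = [CO2*]/α₀ = 6.854×10^-5 / 0.01659 = 4.13 mmol/L

DIC = 4.13 mmol/L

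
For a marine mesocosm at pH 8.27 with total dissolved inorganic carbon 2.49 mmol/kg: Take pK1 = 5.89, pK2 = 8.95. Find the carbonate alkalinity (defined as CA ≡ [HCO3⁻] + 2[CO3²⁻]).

CA = [HCO3⁻] + 2[CO3²⁻] = (α₁ + 2α₂)·DIC
At pH 8.27: [H⁺]/K1 = 10^-2.38 = 0.0041687, K2/[H⁺] = 10^-0.68 = 0.20893
α₁ = 1/(1 + 0.0041687 + 0.20893) = 1/1.2131 = 0.8243; α₂ = α₁·K2/[H⁺] = 0.1722
α₁ + 2α₂ = 1.1688
CA = 1.1688 × 2.49 = 2.91 mmol/kg

CA = 2.91 mmol/kg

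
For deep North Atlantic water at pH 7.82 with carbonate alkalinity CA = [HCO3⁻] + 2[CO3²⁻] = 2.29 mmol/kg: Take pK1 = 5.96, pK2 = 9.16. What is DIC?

CA = [HCO3⁻] + 2[CO3²⁻] = (α₁ + 2α₂)·DIC
At pH 7.82: [H⁺]/K1 = 10^-1.86 = 0.013804, K2/[H⁺] = 10^-1.34 = 0.045709
α₁ = 1/(1 + 0.013804 + 0.045709) = 1/1.0595 = 0.9438; α₂ = α₁·K2/[H⁺] = 0.04314
α₁ + 2α₂ = 1.0301
DIC = CA / (α₁ + 2α₂) = 2.29 / 1.0301 = 2.22 mmol/kg

DIC = 2.22 mmol/kg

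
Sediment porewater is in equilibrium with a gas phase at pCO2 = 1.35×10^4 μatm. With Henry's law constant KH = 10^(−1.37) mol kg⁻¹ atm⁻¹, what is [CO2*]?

[CO2*] = 576 μmol/kg

KH = 10^(−1.37) = 4.266×10^-2 mol kg⁻¹ atm⁻¹
[CO2*] = KH · pCO2 = 4.266×10^-2 × 1.35×10^4×10^-6 atm = 5.76×10^-4 mol/kg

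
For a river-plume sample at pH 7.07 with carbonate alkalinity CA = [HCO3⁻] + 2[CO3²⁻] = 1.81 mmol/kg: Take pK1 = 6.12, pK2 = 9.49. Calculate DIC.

DIC = 2.00 mmol/kg

CA = [HCO3⁻] + 2[CO3²⁻] = (α₁ + 2α₂)·DIC
At pH 7.07: [H⁺]/K1 = 10^-0.95 = 0.11220, K2/[H⁺] = 10^-2.42 = 0.0038019
α₁ = 1/(1 + 0.11220 + 0.0038019) = 1/1.1160 = 0.8961; α₂ = α₁·K2/[H⁺] = 0.003407
α₁ + 2α₂ = 0.9029
DIC = CA / (α₁ + 2α₂) = 1.81 / 0.9029 = 2.00 mmol/kg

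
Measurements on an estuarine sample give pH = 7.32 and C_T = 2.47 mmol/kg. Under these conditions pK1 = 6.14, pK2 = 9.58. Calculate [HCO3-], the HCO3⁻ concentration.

[HCO3⁻] = 2.31 mmol/kg

α₁ = 1 / (1 + [H⁺]/K1 + K2/[H⁺]) = 1 / (1 + 10^-1.18 + 10^-2.26)
   = 1 / (1 + 0.066069 + 0.0054954) = 1/1.0716 = 0.9332
[HCO3⁻] = α₁ × DIC = 0.9332 × 2.47 = 2.31 mmol/kg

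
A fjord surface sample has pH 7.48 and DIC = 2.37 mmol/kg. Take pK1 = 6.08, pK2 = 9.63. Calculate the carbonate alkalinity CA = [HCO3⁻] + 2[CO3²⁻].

CA = [HCO3⁻] + 2[CO3²⁻] = (α₁ + 2α₂)·DIC
At pH 7.48: [H⁺]/K1 = 10^-1.40 = 0.039811, K2/[H⁺] = 10^-2.15 = 0.0070795
α₁ = 1/(1 + 0.039811 + 0.0070795) = 1/1.0469 = 0.9552; α₂ = α₁·K2/[H⁺] = 0.006762
α₁ + 2α₂ = 0.9687
CA = 0.9687 × 2.37 = 2.30 mmol/kg

CA = 2.30 mmol/kg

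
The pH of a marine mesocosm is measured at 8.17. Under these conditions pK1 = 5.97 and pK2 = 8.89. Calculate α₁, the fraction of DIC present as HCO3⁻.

α₁ = 1 / (1 + [H⁺]/K1 + K2/[H⁺]) = 1 / (1 + 10^-2.20 + 10^-0.72)
   = 1 / (1 + 0.0063096 + 0.19055) = 1/1.1969 = 0.8355

α₁ = 0.836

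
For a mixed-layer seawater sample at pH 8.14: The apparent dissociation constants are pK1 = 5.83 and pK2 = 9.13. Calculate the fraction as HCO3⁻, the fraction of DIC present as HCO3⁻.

α₁ = 0.903

α₁ = 1 / (1 + [H⁺]/K1 + K2/[H⁺]) = 1 / (1 + 10^-2.31 + 10^-0.99)
   = 1 / (1 + 0.0048978 + 0.10233) = 1/1.1072 = 0.9032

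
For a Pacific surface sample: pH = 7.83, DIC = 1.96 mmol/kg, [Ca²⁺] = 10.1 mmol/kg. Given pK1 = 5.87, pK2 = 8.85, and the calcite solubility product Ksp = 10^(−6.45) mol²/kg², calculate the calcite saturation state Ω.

Ω = 4.82

α₂ = 1 / (1 + [H⁺]/K2 + [H⁺]²/(K1K2)) = 1 / (1 + 10^+1.02 + 10^-0.94)
   = 1 / (1 + 10.471 + 0.11482) = 1/11.586 = 0.08631
[CO3²⁻] = α₂ × DIC = 0.08631 × 1.96 = 0.1692 mmol/kg
Ksp = 10^(−6.45) = 3.548×10^-7
Ω = [Ca²⁺][CO3²⁻]/Ksp = (10.1×10^-3)(1.692×10^-4) / 3.548×10^-7 = 4.82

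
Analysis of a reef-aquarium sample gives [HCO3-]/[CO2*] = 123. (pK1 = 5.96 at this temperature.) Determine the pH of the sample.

From K1 = [H⁺][HCO3-]/[CO2*]:  pH = pK1 + log₁₀([HCO3-]/[CO2*])
log₁₀(123) = +2.090
pH = 5.96 + (+2.090) = 8.05

pH = 8.05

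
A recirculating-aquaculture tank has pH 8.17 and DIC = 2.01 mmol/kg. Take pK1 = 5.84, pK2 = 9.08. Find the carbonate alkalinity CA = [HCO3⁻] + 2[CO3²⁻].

CA = [HCO3⁻] + 2[CO3²⁻] = (α₁ + 2α₂)·DIC
At pH 8.17: [H⁺]/K1 = 10^-2.33 = 0.0046774, K2/[H⁺] = 10^-0.91 = 0.12303
α₁ = 1/(1 + 0.0046774 + 0.12303) = 1/1.1277 = 0.8868; α₂ = α₁·K2/[H⁺] = 0.1091
α₁ + 2α₂ = 1.1049
CA = 1.1049 × 2.01 = 2.22 mmol/kg

CA = 2.22 mmol/kg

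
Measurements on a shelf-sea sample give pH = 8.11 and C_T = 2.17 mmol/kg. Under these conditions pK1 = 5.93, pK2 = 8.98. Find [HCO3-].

[HCO3⁻] = 1.90 mmol/kg

α₁ = 1 / (1 + [H⁺]/K1 + K2/[H⁺]) = 1 / (1 + 10^-2.18 + 10^-0.87)
   = 1 / (1 + 0.0066069 + 0.13490) = 1/1.1415 = 0.8760
[HCO3⁻] = α₁ × DIC = 0.8760 × 2.17 = 1.90 mmol/kg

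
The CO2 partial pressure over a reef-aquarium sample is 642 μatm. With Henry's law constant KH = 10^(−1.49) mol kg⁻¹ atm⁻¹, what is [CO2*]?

[CO2*] = 20.8 μmol/kg

KH = 10^(−1.49) = 3.236×10^-2 mol kg⁻¹ atm⁻¹
[CO2*] = KH · pCO2 = 3.236×10^-2 × 642×10^-6 atm = 2.08×10^-5 mol/kg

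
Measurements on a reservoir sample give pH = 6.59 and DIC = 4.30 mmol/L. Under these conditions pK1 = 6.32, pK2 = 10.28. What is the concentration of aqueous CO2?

α₀ = 1 / (1 + K1/[H⁺] + K1K2/[H⁺]²) = 1 / (1 + 10^+0.27 + 10^-3.42)
   = 1 / (1 + 1.8621 + 0.00038019) = 1/2.8625 = 0.3493
[CO2*] = α₀ × DIC = 0.3493 × 4.30 = 1.50 mmol/L

[CO2*] = 1.50 mmol/L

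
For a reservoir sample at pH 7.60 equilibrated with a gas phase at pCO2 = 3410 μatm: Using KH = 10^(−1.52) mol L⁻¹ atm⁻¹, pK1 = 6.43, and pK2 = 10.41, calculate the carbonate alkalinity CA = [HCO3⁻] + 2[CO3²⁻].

[CO2*] = KH · pCO2 = 10^(−1.52) × 3410×10^-6 = 1.030×10^-4 mol/L
α₀ = 1/(1 + K1/[H⁺] + K1K2/[H⁺]²) = 1/(1 + 10^+1.17 + 10^-1.64) = 0.06324
DIC = [CO2*]/α₀ = 1.030×10^-4 / 0.06324 = 1.629 mmol/L
CA = (α₁ + 2α₂)·DIC = (0.9353 + 2×0.001449) × 1.629 = 1.53 mmol/L

CA = 1.53 mmol/L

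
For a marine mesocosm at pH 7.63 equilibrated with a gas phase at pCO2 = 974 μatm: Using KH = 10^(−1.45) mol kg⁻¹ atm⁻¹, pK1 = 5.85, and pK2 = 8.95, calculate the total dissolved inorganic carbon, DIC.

DIC = 2.22 mmol/kg

[CO2*] = KH · pCO2 = 10^(−1.45) × 974×10^-6 = 3.456×10^-5 mol/kg
α₀ = 1/(1 + K1/[H⁺] + K1K2/[H⁺]²) = 1/(1 + 10^+1.78 + 10^+0.46) = 0.01559
DIC = [CO2*]/α₀ = 3.456×10^-5 / 0.01559 = 2.22 mmol/kg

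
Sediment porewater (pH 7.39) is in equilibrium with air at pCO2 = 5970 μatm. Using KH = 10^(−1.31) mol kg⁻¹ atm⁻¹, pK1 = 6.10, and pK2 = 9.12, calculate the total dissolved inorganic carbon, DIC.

DIC = 6.10 mmol/kg

[CO2*] = KH · pCO2 = 10^(−1.31) × 5970×10^-6 = 2.924×10^-4 mol/kg
α₀ = 1/(1 + K1/[H⁺] + K1K2/[H⁺]²) = 1/(1 + 10^+1.29 + 10^-0.44) = 0.04794
DIC = [CO2*]/α₀ = 2.924×10^-4 / 0.04794 = 6.10 mmol/kg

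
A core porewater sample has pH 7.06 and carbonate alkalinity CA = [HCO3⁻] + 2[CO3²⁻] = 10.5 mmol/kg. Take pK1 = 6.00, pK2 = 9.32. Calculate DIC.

CA = [HCO3⁻] + 2[CO3²⁻] = (α₁ + 2α₂)·DIC
At pH 7.06: [H⁺]/K1 = 10^-1.06 = 0.087096, K2/[H⁺] = 10^-2.26 = 0.0054954
α₁ = 1/(1 + 0.087096 + 0.0054954) = 1/1.0926 = 0.9153; α₂ = α₁·K2/[H⁺] = 0.005030
α₁ + 2α₂ = 0.9253
DIC = CA / (α₁ + 2α₂) = 10.5 / 0.9253 = 11.3 mmol/kg

DIC = 11.3 mmol/kg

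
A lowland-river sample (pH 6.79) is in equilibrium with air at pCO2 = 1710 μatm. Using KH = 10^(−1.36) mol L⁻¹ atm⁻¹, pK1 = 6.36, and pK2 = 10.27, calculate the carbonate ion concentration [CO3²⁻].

[CO2*] = KH · pCO2 = 10^(−1.36) × 1710×10^-6 = 7.464×10^-5 mol/L
α₀ = 1/(1 + K1/[H⁺] + K1K2/[H⁺]²) = 1/(1 + 10^+0.43 + 10^-3.05) = 0.2708
DIC = [CO2*]/α₀ = 7.464×10^-5 / 0.2708 = 0.2756 mmol/L
[CO3²⁻] = α₂·DIC; α₂ = 0.0002414, so [CO3²⁻] = 0.0002414 × 0.2756 = 6.65×10^-5 mmol/L = 0.0665 μmol/L

[CO3²⁻] = 0.0665 μmol/L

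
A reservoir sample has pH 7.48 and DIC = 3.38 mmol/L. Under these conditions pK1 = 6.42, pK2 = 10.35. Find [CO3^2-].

[CO3²⁻] = 4.19 μmol/L

α₂ = 1 / (1 + [H⁺]/K2 + [H⁺]²/(K1K2)) = 1 / (1 + 10^+2.87 + 10^+1.81)
   = 1 / (1 + 741.31 + 64.565) = 1/806.88 = 0.001239
[CO3²⁻] = α₂ × DIC = 0.001239 × 3.38 = 0.00419 mmol/L = 4.19 μmol/L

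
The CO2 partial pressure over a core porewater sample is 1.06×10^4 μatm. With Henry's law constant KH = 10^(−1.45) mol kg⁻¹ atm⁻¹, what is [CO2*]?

[CO2*] = 376 μmol/kg

KH = 10^(−1.45) = 3.548×10^-2 mol kg⁻¹ atm⁻¹
[CO2*] = KH · pCO2 = 3.548×10^-2 × 1.06×10^4×10^-6 atm = 3.76×10^-4 mol/kg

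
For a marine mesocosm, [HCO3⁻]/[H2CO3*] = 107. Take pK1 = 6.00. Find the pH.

From K1 = [H⁺][HCO3⁻]/[H2CO3*]:  pH = pK1 + log₁₀([HCO3⁻]/[H2CO3*])
log₁₀(107) = +2.029
pH = 6.00 + (+2.029) = 8.03

pH = 8.03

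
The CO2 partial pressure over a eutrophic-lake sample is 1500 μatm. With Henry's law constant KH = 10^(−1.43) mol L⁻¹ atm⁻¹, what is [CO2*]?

KH = 10^(−1.43) = 3.715×10^-2 mol L⁻¹ atm⁻¹
[CO2*] = KH · pCO2 = 3.715×10^-2 × 1500×10^-6 atm = 5.57×10^-5 mol/L

[CO2*] = 55.7 μmol/L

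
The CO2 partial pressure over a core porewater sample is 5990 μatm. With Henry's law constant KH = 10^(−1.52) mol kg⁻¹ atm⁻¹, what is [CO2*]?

[CO2*] = 181 μmol/kg

KH = 10^(−1.52) = 3.020×10^-2 mol kg⁻¹ atm⁻¹
[CO2*] = KH · pCO2 = 3.020×10^-2 × 5990×10^-6 atm = 1.81×10^-4 mol/kg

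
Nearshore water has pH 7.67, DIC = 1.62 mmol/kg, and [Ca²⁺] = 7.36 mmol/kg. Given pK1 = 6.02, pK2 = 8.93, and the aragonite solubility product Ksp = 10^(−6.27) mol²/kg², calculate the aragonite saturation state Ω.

α₂ = 1 / (1 + [H⁺]/K2 + [H⁺]²/(K1K2)) = 1 / (1 + 10^+1.26 + 10^-0.39)
   = 1 / (1 + 18.197 + 0.40738) = 1/19.604 = 0.05101
[CO3²⁻] = α₂ × DIC = 0.05101 × 1.62 = 0.08263 mmol/kg
Ksp = 10^(−6.27) = 5.370×10^-7
Ω = [Ca²⁺][CO3²⁻]/Ksp = (7.36×10^-3)(8.263×10^-5) / 5.370×10^-7 = 1.13

Ω = 1.13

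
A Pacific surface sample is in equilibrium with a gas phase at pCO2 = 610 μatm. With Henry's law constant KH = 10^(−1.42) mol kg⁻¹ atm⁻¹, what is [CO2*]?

[CO2*] = 23.2 μmol/kg

KH = 10^(−1.42) = 3.802×10^-2 mol kg⁻¹ atm⁻¹
[CO2*] = KH · pCO2 = 3.802×10^-2 × 610×10^-6 atm = 2.32×10^-5 mol/kg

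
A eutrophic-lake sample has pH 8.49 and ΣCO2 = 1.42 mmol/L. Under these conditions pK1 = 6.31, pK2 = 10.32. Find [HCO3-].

α₁ = 1 / (1 + [H⁺]/K1 + K2/[H⁺]) = 1 / (1 + 10^-2.18 + 10^-1.83)
   = 1 / (1 + 0.0066069 + 0.014791) = 1/1.0214 = 0.9791
[HCO3⁻] = α₁ × DIC = 0.9791 × 1.42 = 1.39 mmol/L

[HCO3⁻] = 1.39 mmol/L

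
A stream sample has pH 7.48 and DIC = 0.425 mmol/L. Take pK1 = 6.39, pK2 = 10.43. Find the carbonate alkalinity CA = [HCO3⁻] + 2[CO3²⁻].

CA = [HCO3⁻] + 2[CO3²⁻] = (α₁ + 2α₂)·DIC
At pH 7.48: [H⁺]/K1 = 10^-1.09 = 0.081283, K2/[H⁺] = 10^-2.95 = 0.0011220
α₁ = 1/(1 + 0.081283 + 0.0011220) = 1/1.0824 = 0.9239; α₂ = α₁·K2/[H⁺] = 0.001037
α₁ + 2α₂ = 0.9259
CA = 0.9259 × 0.425 = 0.394 mmol/L

CA = 0.394 mmol/L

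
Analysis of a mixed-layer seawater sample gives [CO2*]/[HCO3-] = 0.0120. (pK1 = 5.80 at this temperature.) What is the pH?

From K1 = [H⁺][HCO3-]/[CO2*]:  pH = pK1 − log₁₀([CO2*]/[HCO3-])
log₁₀(0.0120) = -1.921
pH = 5.80 − (-1.921) = 7.72

pH = 7.72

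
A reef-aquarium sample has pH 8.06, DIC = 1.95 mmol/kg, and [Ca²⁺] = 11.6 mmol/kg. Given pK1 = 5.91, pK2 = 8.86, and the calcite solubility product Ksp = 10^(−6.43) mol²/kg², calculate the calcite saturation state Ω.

Ω = 8.28

α₂ = 1 / (1 + [H⁺]/K2 + [H⁺]²/(K1K2)) = 1 / (1 + 10^+0.80 + 10^-1.35)
   = 1 / (1 + 6.3096 + 0.044668) = 1/7.3542 = 0.1360
[CO3²⁻] = α₂ × DIC = 0.1360 × 1.95 = 0.2652 mmol/kg
Ksp = 10^(−6.43) = 3.715×10^-7
Ω = [Ca²⁺][CO3²⁻]/Ksp = (11.6×10^-3)(2.652×10^-4) / 3.715×10^-7 = 8.28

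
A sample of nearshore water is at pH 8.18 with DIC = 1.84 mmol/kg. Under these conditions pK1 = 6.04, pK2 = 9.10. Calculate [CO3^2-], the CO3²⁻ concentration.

α₂ = 1 / (1 + [H⁺]/K2 + [H⁺]²/(K1K2)) = 1 / (1 + 10^+0.92 + 10^-1.22)
   = 1 / (1 + 8.3176 + 0.060256) = 1/9.3779 = 0.1066
[CO3²⁻] = α₂ × DIC = 0.1066 × 1.84 = 0.196 mmol/kg

[CO3²⁻] = 0.196 mmol/kg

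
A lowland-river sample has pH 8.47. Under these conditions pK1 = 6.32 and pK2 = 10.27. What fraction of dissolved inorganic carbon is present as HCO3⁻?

α₁ = 1 / (1 + [H⁺]/K1 + K2/[H⁺]) = 1 / (1 + 10^-2.15 + 10^-1.80)
   = 1 / (1 + 0.0070795 + 0.015849) = 1/1.0229 = 0.9776

α₁ = 0.978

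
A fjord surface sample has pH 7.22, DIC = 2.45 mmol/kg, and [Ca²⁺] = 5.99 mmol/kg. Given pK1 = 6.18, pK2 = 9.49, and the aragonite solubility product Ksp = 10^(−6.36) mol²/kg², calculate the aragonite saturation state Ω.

α₂ = 1 / (1 + [H⁺]/K2 + [H⁺]²/(K1K2)) = 1 / (1 + 10^+2.27 + 10^+1.23)
   = 1 / (1 + 186.21 + 16.982) = 1/204.19 = 0.004897
[CO3²⁻] = α₂ × DIC = 0.004897 × 2.45 = 0.01200 mmol/kg = 12.00 μmol/kg
Ksp = 10^(−6.36) = 4.365×10^-7
Ω = [Ca²⁺][CO3²⁻]/Ksp = (5.99×10^-3)(1.200×10^-5) / 4.365×10^-7 = 0.165

Ω = 0.165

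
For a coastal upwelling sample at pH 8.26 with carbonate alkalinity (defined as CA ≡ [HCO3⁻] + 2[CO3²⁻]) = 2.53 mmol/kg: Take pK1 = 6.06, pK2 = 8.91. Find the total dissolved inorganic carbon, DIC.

CA = [HCO3⁻] + 2[CO3²⁻] = (α₁ + 2α₂)·DIC
At pH 8.26: [H⁺]/K1 = 10^-2.20 = 0.0063096, K2/[H⁺] = 10^-0.65 = 0.22387
α₁ = 1/(1 + 0.0063096 + 0.22387) = 1/1.2302 = 0.8129; α₂ = α₁·K2/[H⁺] = 0.1820
α₁ + 2α₂ = 1.1769
DIC = CA / (α₁ + 2α₂) = 2.53 / 1.1769 = 2.15 mmol/kg

DIC = 2.15 mmol/kg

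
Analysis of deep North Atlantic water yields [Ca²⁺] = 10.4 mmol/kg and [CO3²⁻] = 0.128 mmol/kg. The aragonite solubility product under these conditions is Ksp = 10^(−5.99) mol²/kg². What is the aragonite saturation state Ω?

Ksp = 10^(−5.99) = 1.023×10^-6
Ω = [Ca²⁺][CO3²⁻]/Ksp = (10.4×10^-3)(0.128×10^-3) / 1.023×10^-6 = 1.30

Ω = 1.30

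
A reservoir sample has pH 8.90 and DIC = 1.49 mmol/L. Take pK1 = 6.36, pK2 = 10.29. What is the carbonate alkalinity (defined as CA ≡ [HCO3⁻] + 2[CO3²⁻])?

CA = [HCO3⁻] + 2[CO3²⁻] = (α₁ + 2α₂)·DIC
At pH 8.90: [H⁺]/K1 = 10^-2.54 = 0.0028840, K2/[H⁺] = 10^-1.39 = 0.040738
α₁ = 1/(1 + 0.0028840 + 0.040738) = 1/1.0436 = 0.9582; α₂ = α₁·K2/[H⁺] = 0.03904
α₁ + 2α₂ = 1.0363
CA = 1.0363 × 1.49 = 1.54 mmol/L

CA = 1.54 mmol/L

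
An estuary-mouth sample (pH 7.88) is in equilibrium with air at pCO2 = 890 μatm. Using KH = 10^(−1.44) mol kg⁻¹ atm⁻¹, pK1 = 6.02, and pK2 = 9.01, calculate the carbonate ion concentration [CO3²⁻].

[CO3²⁻] = 0.174 mmol/kg

[CO2*] = KH · pCO2 = 10^(−1.44) × 890×10^-6 = 3.231×10^-5 mol/kg
α₀ = 1/(1 + K1/[H⁺] + K1K2/[H⁺]²) = 1/(1 + 10^+1.86 + 10^+0.73) = 0.01269
DIC = [CO2*]/α₀ = 3.231×10^-5 / 0.01269 = 2.547 mmol/kg
[CO3²⁻] = α₂·DIC; α₂ = 0.06814, so [CO3²⁻] = 0.06814 × 2.547 = 0.174 mmol/kg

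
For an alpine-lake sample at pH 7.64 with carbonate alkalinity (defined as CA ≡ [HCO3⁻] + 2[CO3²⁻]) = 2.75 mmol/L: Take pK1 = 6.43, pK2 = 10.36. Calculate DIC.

DIC = 2.91 mmol/L

CA = [HCO3⁻] + 2[CO3²⁻] = (α₁ + 2α₂)·DIC
At pH 7.64: [H⁺]/K1 = 10^-1.21 = 0.061660, K2/[H⁺] = 10^-2.72 = 0.0019055
α₁ = 1/(1 + 0.061660 + 0.0019055) = 1/1.0636 = 0.9402; α₂ = α₁·K2/[H⁺] = 0.001792
α₁ + 2α₂ = 0.9438
DIC = CA / (α₁ + 2α₂) = 2.75 / 0.9438 = 2.91 mmol/L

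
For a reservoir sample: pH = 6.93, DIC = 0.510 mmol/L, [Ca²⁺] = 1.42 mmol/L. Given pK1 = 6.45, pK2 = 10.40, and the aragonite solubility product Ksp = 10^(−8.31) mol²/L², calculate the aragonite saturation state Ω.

Ω = 0.0376

α₂ = 1 / (1 + [H⁺]/K2 + [H⁺]²/(K1K2)) = 1 / (1 + 10^+3.47 + 10^+2.99)
   = 1 / (1 + 2951.2 + 977.24) = 1/3929.4 = 0.0002545
[CO3²⁻] = α₂ × DIC = 0.0002545 × 0.510 = 0.0001298 mmol/L = 0.1298 μmol/L
Ksp = 10^(−8.31) = 4.898×10^-9
Ω = [Ca²⁺][CO3²⁻]/Ksp = (1.42×10^-3)(1.298×10^-7) / 4.898×10^-9 = 0.0376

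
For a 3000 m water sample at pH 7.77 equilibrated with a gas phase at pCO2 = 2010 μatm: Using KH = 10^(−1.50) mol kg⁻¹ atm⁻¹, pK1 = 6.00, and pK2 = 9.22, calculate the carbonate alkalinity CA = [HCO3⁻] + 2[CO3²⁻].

[CO2*] = KH · pCO2 = 10^(−1.50) × 2010×10^-6 = 6.356×10^-5 mol/kg
α₀ = 1/(1 + K1/[H⁺] + K1K2/[H⁺]²) = 1/(1 + 10^+1.77 + 10^+0.32) = 0.01614
DIC = [CO2*]/α₀ = 6.356×10^-5 / 0.01614 = 3.939 mmol/kg
CA = (α₁ + 2α₂)·DIC = (0.9502 + 2×0.03371) × 3.939 = 4.01 mmol/kg

CA = 4.01 mmol/kg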